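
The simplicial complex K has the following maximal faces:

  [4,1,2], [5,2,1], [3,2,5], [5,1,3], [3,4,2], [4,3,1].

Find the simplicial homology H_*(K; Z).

H_0 ≅ Z,  H_1 = 0,  H_2 ≅ Z.

Order the vertices as 1 < 2 < 3 < 4 < 5. Listing each simplex with vertices in this order, K has dimension 2 with simplices:

  0-simplices (5): [1], [2], [3], [4], [5]
  1-simplices (9): [1,2], [1,3], [1,4], [1,5], [2,3], [2,4], [2,5], [3,4], [3,5]
  2-simplices (6): [1,2,4], [1,2,5], [1,3,4], [1,3,5], [2,3,4], [2,3,5]

giving chain groups C_0 ≅ Z^5, C_1 ≅ Z^9, C_2 ≅ Z^6.

The boundary map ∂_1: C_1 → C_0 is given by ∂[p,q] = [q] − [p]. For instance
  ∂[1,5] = [5] − [1].
The 5×9 boundary matrix has rank 4 and Smith normal form diag(1,1,1,1).

The boundary map ∂_2: C_2 → C_1 sends each 2-simplex [p,q,r] to [q,r] − [p,r] + [p,q]. For instance
  ∂[1,3,5] = [3,5] − [1,5] + [1,3],
  ∂[1,3,4] = [3,4] − [1,4] + [1,3].
As a 9×6 matrix over Z this has rank 5, with invariant factors (1,1,1,1,1).

Now H_k = ker ∂_k / im ∂_{k+1}, so:

  H_0: rank C_0 − rank ∂_1 = 5 − 4 = 1, and the invariant factors of ∂_1 are all 1, so H_0 = Z.
  H_1: rank ker ∂_1 − rank ∂_2 = (9 − 4) − 5 = 0, and the invariant factors of ∂_2 are all 1, so H_1 = 0.
  H_2: rank ker ∂_2 − rank ∂_3 = (6 − 5) − 0 = 1, and there is no ∂_3, so H_2 = Z.

As a check, the Euler characteristic is 5 − 9 + 6 = 2, which agrees with 1 − 0 + 1 = 2.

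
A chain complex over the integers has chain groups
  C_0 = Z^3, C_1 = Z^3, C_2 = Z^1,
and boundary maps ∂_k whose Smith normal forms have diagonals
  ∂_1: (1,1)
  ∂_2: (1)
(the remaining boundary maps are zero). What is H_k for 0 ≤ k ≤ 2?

H_0: b_0 = 3 − 0 − 2 = 1; torsion from ∂_1 factors > 1: none. So H_0 ≅ Z.
H_1: b_1 = 3 − 2 − 1 = 0; torsion from ∂_2 factors > 1: none. So H_1 ≅ 0.
H_2: b_2 = 1 − 1 − 0 = 0; torsion from ∂_3 factors > 1: none. So H_2 ≅ 0.

H_0 ≅ Z,  H_1 = 0,  H_2 = 0.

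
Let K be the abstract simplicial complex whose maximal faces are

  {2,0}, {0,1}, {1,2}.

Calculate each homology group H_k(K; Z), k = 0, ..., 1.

H_0 = Z,  H_1 = Z.

Take the total order 0 < 1 < 2 on the vertex set. Then K (dimension 1) consists of the simplices:

  0-simplices (3): [0], [1], [2]
  1-simplices (3): [0,1], [0,2], [1,2]

Hence C_0 ≅ Z^3, C_1 ≅ Z^3.

The boundary map ∂_1: C_1 → C_0 sends each edge [p,q] (with p < q) to q − p. For instance
  ∂[0,2] = [2] − [0].
As a 3×3 matrix over Z this has rank 2, with invariant factors (1,1).

Computing H_k = (kernel of ∂_k) / (image of ∂_{k+1}):

  H_0: rank C_0 − rank ∂_1 = 3 − 2 = 1, and the invariant factors of ∂_1 are all 1, so H_0 = Z.
  H_1: rank ker ∂_1 − rank ∂_2 = (3 − 2) − 0 = 1, and there is no ∂_2, so H_1 = Z.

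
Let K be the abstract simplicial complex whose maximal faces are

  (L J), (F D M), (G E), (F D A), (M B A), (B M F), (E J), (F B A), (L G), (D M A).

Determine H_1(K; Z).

Fix the vertex order A < B < D < E < F < G < J < L < M and write every simplex with vertices in increasing order. Then dim K = 2 and the simplices of K are:

  0-simplices (9): A, B, D, E, F, G, J, L, M
  1-simplices (13): AB, AD, AF, AM, BF, BM, DF, DM, EG, EJ, FM, GL, JL
  2-simplices (6): ABF, ABM, ADF, ADM, BFM, DFM

giving chain groups C_0 ≅ Z^9, C_1 ≅ Z^13, C_2 ≅ Z^6.

∂_1: C_1 → C_0 maps an edge to its endpoints' difference, ∂[p,q] = q − p. For instance
  ∂AB = B − A.
The 9×13 boundary matrix has rank 7 and Smith normal form diag(1,1,1,1,1,1,1).

∂_2: C_2 → C_1 acts by ∂[p,q,r] = [q,r] − [p,r] + [p,q]. For instance
  ∂ADM = DM − AM + AD,
  ∂BFM = FM − BM + BF.
This gives a 13×6 integer matrix of rank 5; reducing to Smith normal form yields diagonal entries (1,1,1,1,1).

Reading off H_k = ker ∂_k / im ∂_{k+1}:

  H_1: rank ker ∂_1 − rank ∂_2 = (13 − 7) − 5 = 1, and the invariant factors of ∂_2 are all 1, so H_1 = Z.

H_1 ≅ Z.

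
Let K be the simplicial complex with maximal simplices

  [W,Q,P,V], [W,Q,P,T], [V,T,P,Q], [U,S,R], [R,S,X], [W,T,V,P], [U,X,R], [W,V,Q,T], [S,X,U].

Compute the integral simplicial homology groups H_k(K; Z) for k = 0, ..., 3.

H_0 ≅ Z^2,  H_1 = 0,  H_2 ≅ Z,  H_3 ≅ Z.

K has 9 vertices, 16 edges, 14 triangles, 5 3-simplices.
rank ∂_0 = 0, rank ∂_1 = 7 ⇒ b_0 = 9 − 0 − 7 = 2; all invariant factors of ∂_1 are 1 so no torsion. So H_0 = Z^2.
rank ∂_1 = 7, rank ∂_2 = 9 ⇒ b_1 = 16 − 7 − 9 = 0; all invariant factors of ∂_2 are 1 so no torsion. So H_1 = 0.
rank ∂_2 = 9, rank ∂_3 = 4 ⇒ b_2 = 14 − 9 − 4 = 1; all invariant factors of ∂_3 are 1 so no torsion. So H_2 = Z.
rank ∂_3 = 4, rank ∂_4 = 0 ⇒ b_3 = 5 − 4 − 0 = 1. So H_3 = Z.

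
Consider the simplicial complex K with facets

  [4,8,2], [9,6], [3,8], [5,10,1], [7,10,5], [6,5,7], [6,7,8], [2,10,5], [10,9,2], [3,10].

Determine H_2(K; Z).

H_2 ≅ 0.

Fix the vertex order 1 < 2 < 3 < 4 < 5 < 6 < 7 < 8 < 9 < 10 and write every simplex with vertices in increasing order. Then dim K = 2 and the simplices of K are:

  0-simplices (10): [1], [2], [3], [4], [5], [6], [7], [8], [9], [10]
  1-simplices (19): [1,5], [1,10], [2,4], [2,5], [2,8], [2,9], [2,10], [3,8], [3,10], [4,8], [5,6], [5,7], [5,10], [6,7], [6,8], [6,9], [7,8], [7,10], [9,10]
  2-simplices (7): [1,5,10], [2,4,8], [2,5,10], [2,9,10], [5,6,7], [5,7,10], [6,7,8]

Hence C_0 ≅ Z^10, C_1 ≅ Z^19, C_2 ≅ Z^7.

The boundary map ∂_1: C_1 → C_0 maps an edge to its endpoints' difference, ∂[p,q] = q − p. For instance
  ∂[4,8] = [8] − [4].
This gives a 10×19 integer matrix of rank 9; reducing to Smith normal form yields diagonal entries (1,1,1,1,1,1,1,1,1).

∂_2: C_2 → C_1 acts by ∂[p,q,r] = [q,r] − [p,r] + [p,q]. For instance
  ∂[2,4,8] = [4,8] − [2,8] + [2,4],
  ∂[2,9,10] = [9,10] − [2,10] + [2,9].
The 19×7 boundary matrix has rank 7 and Smith normal form diag(1,1,1,1,1,1,1).

Now H_k = ker ∂_k / im ∂_{k+1}, so:

  H_2: rank ker ∂_2 − rank ∂_3 = (7 − 7) − 0 = 0, and there is no ∂_3, so H_2 ≅ 0.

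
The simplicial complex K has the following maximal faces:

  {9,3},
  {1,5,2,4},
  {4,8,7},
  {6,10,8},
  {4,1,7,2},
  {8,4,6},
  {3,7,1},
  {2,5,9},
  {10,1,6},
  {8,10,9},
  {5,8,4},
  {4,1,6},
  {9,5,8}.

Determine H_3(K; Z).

H_3 ≅ 0.

We work with the vertex ordering 1 < 2 < 3 < 4 < 5 < 6 < 7 < 8 < 9 < 10. The simplices of K, each written with vertices in increasing order, are:

  0-simplices (10): [1], [2], [3], [4], [5], [6], [7], [8], [9], [10]
  1-simplices (25): (25 of them)
  2-simplices (17): [1,2,4], [1,2,5], [1,2,7], [1,3,7], [1,4,5], [1,4,6], [1,4,7], [1,6,10], [2,4,5], [2,4,7], [2,5,9], [4,5,8], [4,6,8], [4,7,8], [5,8,9], [6,8,10], [8,9,10]
  3-simplices (2): [1,2,4,5], [1,2,4,7]

so the chain groups are C_0 ≅ Z^10, C_1 ≅ Z^25, C_2 ≅ Z^17, C_3 ≅ Z^2.

∂_1: C_1 → C_0 sends each edge [p,q] (with p < q) to q − p. For instance
  ∂[2,9] = [9] − [2].
This gives a 10×25 integer matrix of rank 9; reducing to Smith normal form yields diagonal entries (1,1,1,1,1,1,1,1,1).

∂_2: C_2 → C_1 maps a triangle to the signed sum of its edges. For instance
  ∂[5,8,9] = [8,9] − [5,9] + [5,8],
  ∂[8,9,10] = [9,10] − [8,10] + [8,9].
As a 25×17 matrix over Z this has rank 15, with invariant factors (1,1,1,1,1,1,1,1,1,1,1,1,1,1,1).

Boundary ∂_3: C_3 → C_2 sends each 3-simplex σ to the alternating sum Σ_i (−1)^i (σ with its i-th vertex removed). For instance
  ∂[1,2,4,7] = [2,4,7] − [1,4,7] + [1,2,7] − [1,2,4],
  ∂[1,2,4,5] = [2,4,5] − [1,4,5] + [1,2,5] − [1,2,4].
The 17×2 boundary matrix has rank 2 and Smith normal form diag(1,1).

From H_k ≅ ker(∂_k) / im(∂_{k+1}) we obtain:

  H_3: rank ker ∂_3 − rank ∂_4 = (2 − 2) − 0 = 0, and there is no ∂_4, so H_3 = 0.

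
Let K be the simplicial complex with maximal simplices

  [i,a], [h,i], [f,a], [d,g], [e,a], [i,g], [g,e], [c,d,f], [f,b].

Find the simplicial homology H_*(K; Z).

We work with the vertex ordering a < b < c < d < e < f < g < h < i. The simplices of K, each written with vertices in increasing order, are:

  0-simplices (9): a, b, c, d, e, f, g, h, i
  1-simplices (11): ae, af, ai, bf, cd, cf, df, dg, eg, gi, hi
  2-simplices (1): cdf

Hence C_0 ≅ Z^9, C_1 ≅ Z^11, C_2 ≅ Z^1.

Boundary ∂_1: C_1 → C_0 maps an edge to its endpoints' difference, ∂[p,q] = q − p. For instance
  ∂af = f − a.
This gives a 9×11 integer matrix of rank 8; reducing to Smith normal form yields diagonal entries (1,1,1,1,1,1,1,1).

The boundary map ∂_2: C_2 → C_1 acts by ∂[p,q,r] = [q,r] − [p,r] + [p,q]. For instance
  ∂cdf = df − cf + cd.
This gives a 11×1 integer matrix of rank 1; reducing to Smith normal form yields diagonal entries (1).

Computing H_k = (kernel of ∂_k) / (image of ∂_{k+1}):

  H_0: rank C_0 − rank ∂_1 = 9 − 8 = 1, and the invariant factors of ∂_1 are all 1, so H_0 = Z.
  H_1: rank ker ∂_1 − rank ∂_2 = (11 − 8) − 1 = 2, and the invariant factors of ∂_2 are all 1, so H_1 = Z^2.
  H_2: rank ker ∂_2 − rank ∂_3 = (1 − 1) − 0 = 0, and there is no ∂_3, so H_2 = 0.

H_0 = Z,  H_1 = Z^2,  H_2 = 0.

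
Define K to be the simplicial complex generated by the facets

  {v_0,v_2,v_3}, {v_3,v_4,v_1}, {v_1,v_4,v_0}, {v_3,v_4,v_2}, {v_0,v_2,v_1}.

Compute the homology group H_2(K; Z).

H_2 = 0.

Take the total order v_0 < v_1 < v_2 < v_3 < v_4 on the vertex set. Then K (dimension 2) consists of the simplices:

  0-simplices (5): [v_0], [v_1], [v_2], [v_3], [v_4]
  1-simplices (10): [v_0,v_1], [v_0,v_2], [v_0,v_3], [v_0,v_4], [v_1,v_2], [v_1,v_3], [v_1,v_4], [v_2,v_3], [v_2,v_4], [v_3,v_4]
  2-simplices (5): [v_0,v_1,v_2], [v_0,v_1,v_4], [v_0,v_2,v_3], [v_1,v_3,v_4], [v_2,v_3,v_4]

Hence C_0 ≅ Z^5, C_1 ≅ Z^10, C_2 ≅ Z^5.

Boundary ∂_1: C_1 → C_0 maps an edge to its endpoints' difference, ∂[p,q] = q − p.
The 5×10 boundary matrix has rank 4 and Smith normal form diag(1,1,1,1).

∂_2: C_2 → C_1 sends each 2-simplex [p,q,r] to [q,r] − [p,r] + [p,q]. For instance
  ∂[v_0,v_2,v_3] = [v_2,v_3] − [v_0,v_3] + [v_0,v_2],
  ∂[v_0,v_1,v_2] = [v_1,v_2] − [v_0,v_2] + [v_0,v_1].
As a 10×5 matrix over Z this has rank 5, with invariant factors (1,1,1,1,1).

Now H_k = ker ∂_k / im ∂_{k+1}, so:

  H_2: rank ker ∂_2 − rank ∂_3 = (5 − 5) − 0 = 0, and there is no ∂_3, so H_2 = 0.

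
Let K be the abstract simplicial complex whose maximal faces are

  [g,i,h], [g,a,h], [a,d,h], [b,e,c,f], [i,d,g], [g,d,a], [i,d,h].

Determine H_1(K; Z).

H_1 = 0.

Fix the vertex order a < b < c < d < e < f < g < h < i and write every simplex with vertices in increasing order. Then dim K = 3 and the simplices of K are:

  0-simplices (9): a, b, c, d, e, f, g, h, i
  1-simplices (15): ad, ag, ah, bc, be, bf, ce, cf, dg, dh, di, ef, gh, gi, hi
  2-simplices (10): adg, adh, agh, bce, bcf, bef, cef, dgi, dhi, ghi
  3-simplices (1): bcef

Hence C_0 ≅ Z^9, C_1 ≅ Z^15, C_2 ≅ Z^10, C_3 ≅ Z^1.

Boundary ∂_1: C_1 → C_0 is given by ∂[p,q] = [q] − [p].
The resulting 9×15 matrix has rank 7, and its Smith normal form has invariant factors (1,1,1,1,1,1,1).

The boundary map ∂_2: C_2 → C_1 maps a triangle to the signed sum of its edges. For instance
  ∂bce = ce − be + bc,
  ∂bcf = cf − bf + bc.
The 15×10 boundary matrix has rank 8 and Smith normal form diag(1,1,1,1,1,1,1,1).

∂_3: C_3 → C_2 sends each 3-simplex σ to the alternating sum Σ_i (−1)^i (σ with its i-th vertex removed). For instance
  ∂bcef = cef − bef + bcf − bce.
The resulting 10×1 matrix has rank 1, and its Smith normal form has invariant factors (1).

Now H_k = ker ∂_k / im ∂_{k+1}, so:

  H_1: rank ker ∂_1 − rank ∂_2 = (15 − 7) − 8 = 0, and the invariant factors of ∂_2 are all 1, so H_1 = 0.

(K is a triangulation of the disjoint union of the 2-sphere S^2 and the 3-simplex.)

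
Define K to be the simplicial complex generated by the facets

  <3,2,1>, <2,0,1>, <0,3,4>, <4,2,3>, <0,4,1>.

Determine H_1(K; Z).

Take the total order 0 < 1 < 2 < 3 < 4 on the vertex set. Then K (dimension 2) consists of the simplices:

  0-simplices (5): [0], [1], [2], [3], [4]
  1-simplices (10): [0,1], [0,2], [0,3], [0,4], [1,2], [1,3], [1,4], [2,3], [2,4], [3,4]
  2-simplices (5): [0,1,2], [0,1,4], [0,3,4], [1,2,3], [2,3,4]

so the chain groups are C_0 ≅ Z^5, C_1 ≅ Z^10, C_2 ≅ Z^5.

The boundary map ∂_1: C_1 → C_0 sends each edge [p,q] (with p < q) to q − p.
The resulting 5×10 matrix has rank 4, and its Smith normal form has invariant factors (1,1,1,1).

∂_2: C_2 → C_1 maps a triangle to the signed sum of its edges. For instance
  ∂[0,1,4] = [1,4] − [0,4] + [0,1],
  ∂[1,2,3] = [2,3] − [1,3] + [1,2].
The 10×5 boundary matrix has rank 5 and Smith normal form diag(1,1,1,1,1).

From H_k ≅ ker(∂_k) / im(∂_{k+1}) we obtain:

  H_1: rank ker ∂_1 − rank ∂_2 = (10 − 4) − 5 = 1, and the invariant factors of ∂_2 are all 1, so H_1 = Z.

H_1 ≅ Z.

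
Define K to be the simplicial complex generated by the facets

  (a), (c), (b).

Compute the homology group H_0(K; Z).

H_0 = Z^3.

Fix the vertex order a < b < c and write every simplex with vertices in increasing order. Then dim K = 0 and the simplices of K are:

  0-simplices (3): a, b, c

so the chain groups are C_0 ≅ Z^3.

Computing H_k = (kernel of ∂_k) / (image of ∂_{k+1}):

  H_0: rank C_0 − rank ∂_1 = 3 − 0 = 3, and there is no ∂_1, so H_0 ≅ Z^3.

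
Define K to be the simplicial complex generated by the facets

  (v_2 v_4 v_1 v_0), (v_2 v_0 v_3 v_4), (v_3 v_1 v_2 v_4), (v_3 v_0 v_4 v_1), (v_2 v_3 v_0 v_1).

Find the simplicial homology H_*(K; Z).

Take the total order v_0 < v_1 < v_2 < v_3 < v_4 on the vertex set. Then K (dimension 3) consists of the simplices:

  0-simplices (5): [v_0], [v_1], [v_2], [v_3], [v_4]
  1-simplices (10): [v_0,v_1], [v_0,v_2], [v_0,v_3], [v_0,v_4], [v_1,v_2], [v_1,v_3], [v_1,v_4], [v_2,v_3], [v_2,v_4], [v_3,v_4]
  2-simplices (10): [v_0,v_1,v_2], [v_0,v_1,v_3], [v_0,v_1,v_4], [v_0,v_2,v_3], [v_0,v_2,v_4], [v_0,v_3,v_4], [v_1,v_2,v_3], [v_1,v_2,v_4], [v_1,v_3,v_4], [v_2,v_3,v_4]
  3-simplices (5): [v_0,v_1,v_2,v_3], [v_0,v_1,v_2,v_4], [v_0,v_1,v_3,v_4], [v_0,v_2,v_3,v_4], [v_1,v_2,v_3,v_4]

giving chain groups C_0 ≅ Z^5, C_1 ≅ Z^10, C_2 ≅ Z^10, C_3 ≅ Z^5.

∂_1: C_1 → C_0 maps an edge to its endpoints' difference, ∂[p,q] = q − p. For instance
  ∂[v_1,v_4] = [v_4] − [v_1].
This gives a 5×10 integer matrix of rank 4; reducing to Smith normal form yields diagonal entries (1,1,1,1).

Boundary ∂_2: C_2 → C_1 acts by ∂[p,q,r] = [q,r] − [p,r] + [p,q]. For instance
  ∂[v_0,v_1,v_4] = [v_1,v_4] − [v_0,v_4] + [v_0,v_1],
  ∂[v_1,v_2,v_4] = [v_2,v_4] − [v_1,v_4] + [v_1,v_2].
The resulting 10×10 matrix has rank 6, and its Smith normal form has invariant factors (1,1,1,1,1,1).

∂_3: C_3 → C_2 sends each 3-simplex σ to the alternating sum Σ_i (−1)^i (σ with its i-th vertex removed). For instance
  ∂[v_1,v_2,v_3,v_4] = [v_2,v_3,v_4] − [v_1,v_3,v_4] + [v_1,v_2,v_4] − [v_1,v_2,v_3],
  ∂[v_0,v_1,v_2,v_3] = [v_1,v_2,v_3] − [v_0,v_2,v_3] + [v_0,v_1,v_3] − [v_0,v_1,v_2].
The resulting 10×5 matrix has rank 4, and its Smith normal form has invariant factors (1,1,1,1).

Reading off H_k = ker ∂_k / im ∂_{k+1}:

  H_0: rank C_0 − rank ∂_1 = 5 − 4 = 1, and the invariant factors of ∂_1 are all 1, so H_0 = Z.
  H_1: rank ker ∂_1 − rank ∂_2 = (10 − 4) − 6 = 0, and the invariant factors of ∂_2 are all 1, so H_1 = 0.
  H_2: rank ker ∂_2 − rank ∂_3 = (10 − 6) − 4 = 0, and the invariant factors of ∂_3 are all 1, so H_2 = 0.
  H_3: rank ker ∂_3 − rank ∂_4 = (5 − 4) − 0 = 1, and there is no ∂_4, so H_3 = Z.

H_0 ≅ Z,  H_1 = 0,  H_2 = 0,  H_3 ≅ Z.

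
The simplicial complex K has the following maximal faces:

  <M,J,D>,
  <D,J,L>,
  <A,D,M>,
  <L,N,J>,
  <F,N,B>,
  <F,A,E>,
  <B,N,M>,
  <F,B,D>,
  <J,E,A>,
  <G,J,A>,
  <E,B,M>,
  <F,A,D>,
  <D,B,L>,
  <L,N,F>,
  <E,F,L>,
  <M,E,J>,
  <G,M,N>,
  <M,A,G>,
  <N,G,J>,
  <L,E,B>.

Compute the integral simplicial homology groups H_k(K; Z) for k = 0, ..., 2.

H_0 = Z,  H_1 = Z ⊕ Z_2,  H_2 = 0.

We work with the vertex ordering A < B < D < E < F < G < J < L < M < N. The simplices of K, each written with vertices in increasing order, are:

  0-simplices (10): A, B, D, E, F, G, J, L, M, N
  1-simplices (30): AD, AE, AF, AG, AJ, AM, BD, BE, BF, BL, BM, BN, DF, DJ, DL, DM, EF, EJ, EL, EM, FL, FN, GJ, GM, GN, JL, JM, JN, LN, MN
  2-simplices (20): ADF, ADM, AEF, AEJ, AGJ, AGM, BDF, BDL, BEL, BEM, BFN, BMN, DJL, DJM, EFL, EJM, FLN, GJN, GMN, JLN

Hence C_0 ≅ Z^10, C_1 ≅ Z^30, C_2 ≅ Z^20.

The boundary map ∂_1: C_1 → C_0 is given by ∂[p,q] = [q] − [p]. For instance
  ∂BF = F − B.
The resulting 10×30 matrix has rank 9, and its Smith normal form has invariant factors (1,1,1,1,1,1,1,1,1).

Boundary ∂_2: C_2 → C_1 maps a triangle to the signed sum of its edges. For instance
  ∂BFN = FN − BN + BF,
  ∂AEF = EF − AF + AE.
This gives a 30×20 integer matrix of rank 20; reducing to Smith normal form yields diagonal entries (1,1,1,1,1,1,1,1,1,1,1,1,1,1,1,1,1,1,1,2).

From H_k ≅ ker(∂_k) / im(∂_{k+1}) we obtain:

  H_0: rank C_0 − rank ∂_1 = 10 − 9 = 1, and the invariant factors of ∂_1 are all 1, so H_0 = Z.
  H_1: rank ker ∂_1 − rank ∂_2 = (30 − 9) − 20 = 1, and ∂_2 has invariant factor 2 > 1, so H_1 = Z ⊕ Z_2.
  H_2: rank ker ∂_2 − rank ∂_3 = (20 − 20) − 0 = 0, and there is no ∂_3, so H_2 = 0.

As a check, the Euler characteristic is 10 − 30 + 20 = 0, which agrees with 1 − 1 + 0 = 0.
(K is a triangulation of the Klein bottle.)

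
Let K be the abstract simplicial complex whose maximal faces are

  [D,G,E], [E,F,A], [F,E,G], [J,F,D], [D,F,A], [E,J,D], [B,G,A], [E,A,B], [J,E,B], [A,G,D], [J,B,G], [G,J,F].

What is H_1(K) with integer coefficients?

H_1 = Z/2Z.

We work with the vertex ordering A < B < D < E < F < G < J. The simplices of K, each written with vertices in increasing order, are:

  0-simplices (7): A, B, D, E, F, G, J
  1-simplices (18): AB, AD, AE, AF, AG, BE, BG, BJ, DE, DF, DG, DJ, EF, EG, EJ, FG, FJ, GJ
  2-simplices (12): ABE, ABG, ADF, ADG, AEF, BEJ, BGJ, DEG, DEJ, DFJ, EFG, FGJ

giving chain groups C_0 ≅ Z^7, C_1 ≅ Z^18, C_2 ≅ Z^12.

The boundary map ∂_1: C_1 → C_0 is given by ∂[p,q] = [q] − [p].
The 7×18 boundary matrix has rank 6 and Smith normal form diag(1,1,1,1,1,1).

Boundary ∂_2: C_2 → C_1 sends each 2-simplex [p,q,r] to [q,r] − [p,r] + [p,q]. For instance
  ∂DFJ = FJ − DJ + DF,
  ∂BGJ = GJ − BJ + BG.
The resulting 18×12 matrix has rank 12, and its Smith normal form has invariant factors (1,1,1,1,1,1,1,1,1,1,1,2).

Now H_k = ker ∂_k / im ∂_{k+1}, so:

  H_1: rank ker ∂_1 − rank ∂_2 = (18 − 6) − 12 = 0, and ∂_2 has invariant factor 2 > 1, so H_1 ≅ Z/2Z.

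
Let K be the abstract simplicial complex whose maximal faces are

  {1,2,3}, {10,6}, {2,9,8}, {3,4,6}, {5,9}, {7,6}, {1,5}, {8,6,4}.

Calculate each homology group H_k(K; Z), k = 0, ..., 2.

Take the total order 1 < 2 < 3 < 4 < 5 < 6 < 7 < 8 < 9 < 10 on the vertex set. Then K (dimension 2) consists of the simplices:

  0-simplices (10): [1], [2], [3], [4], [5], [6], [7], [8], [9], [10]
  1-simplices (15): [1,2], [1,3], [1,5], [2,3], [2,8], [2,9], [3,4], [3,6], [4,6], [4,8], [5,9], [6,7], [6,8], [6,10], [8,9]
  2-simplices (4): [1,2,3], [2,8,9], [3,4,6], [4,6,8]

so the chain groups are C_0 ≅ Z^10, C_1 ≅ Z^15, C_2 ≅ Z^4.

Boundary ∂_1: C_1 → C_0 sends each edge [p,q] (with p < q) to q − p.
As a 10×15 matrix over Z this has rank 9, with invariant factors (1,1,1,1,1,1,1,1,1).

The boundary map ∂_2: C_2 → C_1 sends each 2-simplex [p,q,r] to [q,r] − [p,r] + [p,q]. For instance
  ∂[3,4,6] = [4,6] − [3,6] + [3,4],
  ∂[1,2,3] = [2,3] − [1,3] + [1,2].
This gives a 15×4 integer matrix of rank 4; reducing to Smith normal form yields diagonal entries (1,1,1,1).

Now H_k = ker ∂_k / im ∂_{k+1}, so:

  H_0: rank C_0 − rank ∂_1 = 10 − 9 = 1, and the invariant factors of ∂_1 are all 1, so H_0 ≅ Z.
  H_1: rank ker ∂_1 − rank ∂_2 = (15 − 9) − 4 = 2, and the invariant factors of ∂_2 are all 1, so H_1 ≅ Z^2.
  H_2: rank ker ∂_2 − rank ∂_3 = (4 − 4) − 0 = 0, and there is no ∂_3, so H_2 ≅ 0.

As a check, the Euler characteristic is 10 − 15 + 4 = -1, which agrees with 1 − 2 + 0 = -1.

H_0 ≅ Z,  H_1 ≅ Z^2,  H_2 = 0.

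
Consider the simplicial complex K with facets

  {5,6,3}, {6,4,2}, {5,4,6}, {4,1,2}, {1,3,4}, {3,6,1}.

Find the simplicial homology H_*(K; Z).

H_0 ≅ Z,  H_1 ≅ Z,  H_2 = 0.

Fix the vertex order 1 < 2 < 3 < 4 < 5 < 6 and write every simplex with vertices in increasing order. Then dim K = 2 and the simplices of K are:

  0-simplices (6): [1], [2], [3], [4], [5], [6]
  1-simplices (12): [1,2], [1,3], [1,4], [1,6], [2,4], [2,6], [3,4], [3,5], [3,6], [4,5], [4,6], [5,6]
  2-simplices (6): [1,2,4], [1,3,4], [1,3,6], [2,4,6], [3,5,6], [4,5,6]

so the chain groups are C_0 ≅ Z^6, C_1 ≅ Z^12, C_2 ≅ Z^6.

The boundary map ∂_1: C_1 → C_0 maps an edge to its endpoints' difference, ∂[p,q] = q − p. For instance
  ∂[4,5] = [5] − [4].
As a 6×12 matrix over Z this has rank 5, with invariant factors (1,1,1,1,1).

∂_2: C_2 → C_1 acts by ∂[p,q,r] = [q,r] − [p,r] + [p,q]. For instance
  ∂[4,5,6] = [5,6] − [4,6] + [4,5],
  ∂[2,4,6] = [4,6] − [2,6] + [2,4].
As a 12×6 matrix over Z this has rank 6, with invariant factors (1,1,1,1,1,1).

From H_k ≅ ker(∂_k) / im(∂_{k+1}) we obtain:

  H_0: rank C_0 − rank ∂_1 = 6 − 5 = 1, and the invariant factors of ∂_1 are all 1, so H_0 = Z.
  H_1: rank ker ∂_1 − rank ∂_2 = (12 − 5) − 6 = 1, and the invariant factors of ∂_2 are all 1, so H_1 = Z.
  H_2: rank ker ∂_2 − rank ∂_3 = (6 − 6) − 0 = 0, and there is no ∂_3, so H_2 = 0.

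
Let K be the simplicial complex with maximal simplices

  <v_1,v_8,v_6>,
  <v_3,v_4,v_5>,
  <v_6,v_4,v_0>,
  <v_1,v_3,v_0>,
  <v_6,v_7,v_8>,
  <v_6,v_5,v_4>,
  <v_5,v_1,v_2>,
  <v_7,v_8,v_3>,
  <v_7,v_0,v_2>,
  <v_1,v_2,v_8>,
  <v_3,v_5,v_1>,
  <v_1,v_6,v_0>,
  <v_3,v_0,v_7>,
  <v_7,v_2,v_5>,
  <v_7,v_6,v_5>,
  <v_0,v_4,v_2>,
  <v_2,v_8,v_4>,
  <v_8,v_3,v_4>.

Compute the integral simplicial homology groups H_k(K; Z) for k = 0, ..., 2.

H_0 ≅ Z,  H_1 ≅ Z^2,  H_2 ≅ Z.

Fix the vertex order v_0 < v_1 < v_2 < v_3 < v_4 < v_5 < v_6 < v_7 < v_8 and write every simplex with vertices in increasing order. Then dim K = 2 and the simplices of K are:

  0-simplices (9): [v_0], [v_1], [v_2], [v_3], [v_4], [v_5], [v_6], [v_7], [v_8]
  1-simplices (27): (27 of them)
  2-simplices (18): (18 of them)

giving chain groups C_0 ≅ Z^9, C_1 ≅ Z^27, C_2 ≅ Z^18.

Boundary ∂_1: C_1 → C_0 sends each edge [p,q] (with p < q) to q − p.
This gives a 9×27 integer matrix of rank 8; reducing to Smith normal form yields diagonal entries (1,1,1,1,1,1,1,1).

∂_2: C_2 → C_1 maps a triangle to the signed sum of its edges. For instance
  ∂[v_1,v_2,v_5] = [v_2,v_5] − [v_1,v_5] + [v_1,v_2],
  ∂[v_0,v_2,v_4] = [v_2,v_4] − [v_0,v_4] + [v_0,v_2].
The resulting 27×18 matrix has rank 17, and its Smith normal form has invariant factors (1,1,1,1,1,1,1,1,1,1,1,1,1,1,1,1,1).

Reading off H_k = ker ∂_k / im ∂_{k+1}:

  H_0: rank C_0 − rank ∂_1 = 9 − 8 = 1, and the invariant factors of ∂_1 are all 1, so H_0 = Z.
  H_1: rank ker ∂_1 − rank ∂_2 = (27 − 8) − 17 = 2, and the invariant factors of ∂_2 are all 1, so H_1 = Z^2.
  H_2: rank ker ∂_2 − rank ∂_3 = (18 − 17) − 0 = 1, and there is no ∂_3, so H_2 = Z.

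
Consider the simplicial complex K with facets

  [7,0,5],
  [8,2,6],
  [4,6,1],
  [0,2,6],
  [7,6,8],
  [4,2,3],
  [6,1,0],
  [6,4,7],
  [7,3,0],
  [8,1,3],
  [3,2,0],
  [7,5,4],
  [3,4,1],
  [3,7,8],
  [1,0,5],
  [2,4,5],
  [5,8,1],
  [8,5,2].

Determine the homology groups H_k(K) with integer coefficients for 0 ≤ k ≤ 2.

We work with the vertex ordering 0 < 1 < 2 < 3 < 4 < 5 < 6 < 7 < 8. The simplices of K, each written with vertices in increasing order, are:

  0-simplices (9): [0], [1], [2], [3], [4], [5], [6], [7], [8]
  1-simplices (27): (27 of them)
  2-simplices (18): [0,1,5], [0,1,6], [0,2,3], [0,2,6], [0,3,7], [0,5,7], [1,3,4], [1,3,8], [1,4,6], [1,5,8], [2,3,4], [2,4,5], [2,5,8], [2,6,8], [3,7,8], [4,5,7], [4,6,7], [6,7,8]

giving chain groups C_0 ≅ Z^9, C_1 ≅ Z^27, C_2 ≅ Z^18.

∂_1: C_1 → C_0 is given by ∂[p,q] = [q] − [p]. For instance
  ∂[2,8] = [8] − [2].
The resulting 9×27 matrix has rank 8, and its Smith normal form has invariant factors (1,1,1,1,1,1,1,1).

Boundary ∂_2: C_2 → C_1 sends each 2-simplex [p,q,r] to [q,r] − [p,r] + [p,q]. For instance
  ∂[0,1,6] = [1,6] − [0,6] + [0,1],
  ∂[2,4,5] = [4,5] − [2,5] + [2,4].
As a 27×18 matrix over Z this has rank 17, with invariant factors (1,1,1,1,1,1,1,1,1,1,1,1,1,1,1,1,1).

Computing H_k = (kernel of ∂_k) / (image of ∂_{k+1}):

  H_0: rank C_0 − rank ∂_1 = 9 − 8 = 1, and the invariant factors of ∂_1 are all 1, so H_0 ≅ Z.
  H_1: rank ker ∂_1 − rank ∂_2 = (27 − 8) − 17 = 2, and the invariant factors of ∂_2 are all 1, so H_1 ≅ Z^2.
  H_2: rank ker ∂_2 − rank ∂_3 = (18 − 17) − 0 = 1, and there is no ∂_3, so H_2 ≅ Z.

As a check, the Euler characteristic is 9 − 27 + 18 = 0, which agrees with 1 − 2 + 1 = 0.

H_0 ≅ Z,  H_1 ≅ Z^2,  H_2 ≅ Z.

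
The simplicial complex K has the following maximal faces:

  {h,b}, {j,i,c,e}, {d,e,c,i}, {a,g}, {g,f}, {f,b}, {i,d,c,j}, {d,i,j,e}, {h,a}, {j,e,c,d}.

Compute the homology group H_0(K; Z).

We work with the vertex ordering a < b < c < d < e < f < g < h < i < j. The simplices of K, each written with vertices in increasing order, are:

  0-simplices (10): a, b, c, d, e, f, g, h, i, j
  1-simplices (15): ag, ah, bf, bh, cd, ce, ci, cj, de, di, dj, ei, ej, fg, ij
  2-simplices (10): cde, cdi, cdj, cei, cej, cij, dei, dej, dij, eij
  3-simplices (5): cdei, cdej, cdij, ceij, deij

Hence C_0 ≅ Z^10, C_1 ≅ Z^15, C_2 ≅ Z^10, C_3 ≅ Z^5.

∂_1: C_1 → C_0 maps an edge to its endpoints' difference, ∂[p,q] = q − p. For instance
  ∂ij = j − i.
As a 10×15 matrix over Z this has rank 8, with invariant factors (1,1,1,1,1,1,1,1).

The boundary map ∂_2: C_2 → C_1 sends each 2-simplex [p,q,r] to [q,r] − [p,r] + [p,q]. For instance
  ∂cde = de − ce + cd,
  ∂cij = ij − cj + ci.
The resulting 15×10 matrix has rank 6, and its Smith normal form has invariant factors (1,1,1,1,1,1).

The boundary map ∂_3: C_3 → C_2 sends each 3-simplex σ to the alternating sum Σ_i (−1)^i (σ with its i-th vertex removed). For instance
  ∂cdej = dej − cej + cdj − cde,
  ∂deij = eij − dij + dej − dei.
This gives a 10×5 integer matrix of rank 4; reducing to Smith normal form yields diagonal entries (1,1,1,1).

From H_k ≅ ker(∂_k) / im(∂_{k+1}) we obtain:

  H_0: rank C_0 − rank ∂_1 = 10 − 8 = 2, and the invariant factors of ∂_1 are all 1, so H_0 = Z^2.

H_0 = Z^2.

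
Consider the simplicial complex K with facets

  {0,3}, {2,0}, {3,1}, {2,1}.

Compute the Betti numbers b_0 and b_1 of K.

b_0 = 1, b_1 = 1.

Take the total order 0 < 1 < 2 < 3 on the vertex set. Then K (dimension 1) consists of the simplices:

  0-simplices (4): [0], [1], [2], [3]
  1-simplices (4): [0,2], [0,3], [1,2], [1,3]

so the chain groups are C_0 ≅ Z^4, C_1 ≅ Z^4.

∂_1: C_1 → C_0 sends each edge [p,q] (with p < q) to q − p.
This gives a 4×4 integer matrix of rank 3; reducing to Smith normal form yields diagonal entries (1,1,1).

From H_k ≅ ker(∂_k) / im(∂_{k+1}) we obtain:

  H_0: rank C_0 − rank ∂_1 = 4 − 3 = 1, and the invariant factors of ∂_1 are all 1, so H_0 = Z.
  H_1: rank ker ∂_1 − rank ∂_2 = (4 − 3) − 0 = 1, and there is no ∂_2, so H_1 = Z.

As a check, the Euler characteristic is 4 − 4 = 0, which agrees with 1 − 1 = 0.

Hence the Betti numbers are b_0 = 1, b_1 = 1.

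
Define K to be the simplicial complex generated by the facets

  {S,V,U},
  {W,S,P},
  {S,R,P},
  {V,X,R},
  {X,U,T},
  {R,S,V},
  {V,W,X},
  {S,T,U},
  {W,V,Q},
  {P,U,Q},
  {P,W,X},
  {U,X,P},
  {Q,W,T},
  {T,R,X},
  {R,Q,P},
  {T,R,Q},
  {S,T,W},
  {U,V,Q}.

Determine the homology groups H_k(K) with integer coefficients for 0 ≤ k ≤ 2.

Order the vertices as P < Q < R < S < T < U < V < W < X. Listing each simplex with vertices in this order, K has dimension 2 with simplices:

  0-simplices (9): P, Q, R, S, T, U, V, W, X
  1-simplices (27): PQ, PR, PS, PU, PW, PX, QR, QT, QU, QV, QW, RS, RT, RV, RX, ST, SU, SV, SW, TU, TW, TX, UV, UX, VW, VX, WX
  2-simplices (18): PQR, PQU, PRS, PSW, PUX, PWX, QRT, QTW, QUV, QVW, RSV, RTX, RVX, STU, STW, SUV, TUX, VWX

so the chain groups are C_0 ≅ Z^9, C_1 ≅ Z^27, C_2 ≅ Z^18.

Boundary ∂_1: C_1 → C_0 is given by ∂[p,q] = [q] − [p]. For instance
  ∂SU = U − S.
The 9×27 boundary matrix has rank 8 and Smith normal form diag(1,1,1,1,1,1,1,1).

Boundary ∂_2: C_2 → C_1 acts by ∂[p,q,r] = [q,r] − [p,r] + [p,q]. For instance
  ∂QTW = TW − QW + QT,
  ∂PSW = SW − PW + PS.
As a 27×18 matrix over Z this has rank 17, with invariant factors (1,1,1,1,1,1,1,1,1,1,1,1,1,1,1,1,1).

From H_k ≅ ker(∂_k) / im(∂_{k+1}) we obtain:

  H_0: rank C_0 − rank ∂_1 = 9 − 8 = 1, and the invariant factors of ∂_1 are all 1, so H_0 ≅ Z.
  H_1: rank ker ∂_1 − rank ∂_2 = (27 − 8) − 17 = 2, and the invariant factors of ∂_2 are all 1, so H_1 ≅ Z^2.
  H_2: rank ker ∂_2 − rank ∂_3 = (18 − 17) − 0 = 1, and there is no ∂_3, so H_2 ≅ Z.

H_0 ≅ Z,  H_1 ≅ Z^2,  H_2 ≅ Z.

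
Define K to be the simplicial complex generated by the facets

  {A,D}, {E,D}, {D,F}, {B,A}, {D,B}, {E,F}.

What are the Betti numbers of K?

Take the total order A < B < D < E < F on the vertex set. Then K (dimension 1) consists of the simplices:

  0-simplices (5): A, B, D, E, F
  1-simplices (6): AB, AD, BD, DE, DF, EF

Hence C_0 ≅ Z^5, C_1 ≅ Z^6.

∂_1: C_1 → C_0 sends each edge [p,q] (with p < q) to q − p. For instance
  ∂EF = F − E.
As a 5×6 matrix over Z this has rank 4, with invariant factors (1,1,1,1).

From H_k ≅ ker(∂_k) / im(∂_{k+1}) we obtain:

  H_0: rank C_0 − rank ∂_1 = 5 − 4 = 1, and the invariant factors of ∂_1 are all 1, so H_0 ≅ Z.
  H_1: rank ker ∂_1 − rank ∂_2 = (6 − 4) − 0 = 2, and there is no ∂_2, so H_1 ≅ Z^2.

(K is a triangulation of a wedge of 2 circles.)

Hence the Betti numbers are b_0 = 1, b_1 = 2.

b_0 = 1, b_1 = 2.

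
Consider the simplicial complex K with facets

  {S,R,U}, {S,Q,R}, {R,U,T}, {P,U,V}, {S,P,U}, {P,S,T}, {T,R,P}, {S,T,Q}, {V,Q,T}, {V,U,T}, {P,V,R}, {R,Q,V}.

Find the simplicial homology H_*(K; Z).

H_0 ≅ Z,  H_1 ≅ Z/2,  H_2 = 0.

K has 7 vertices, 18 edges, 12 triangles.
rank ∂_0 = 0, rank ∂_1 = 6 ⇒ b_0 = 7 − 0 − 6 = 1; all invariant factors of ∂_1 are 1 so no torsion. So H_0 = Z.
rank ∂_1 = 6, rank ∂_2 = 12 ⇒ b_1 = 18 − 6 − 12 = 0; ∂_2 has invariant factor(s) [2] giving torsion. So H_1 = Z/2.
rank ∂_2 = 12, rank ∂_3 = 0 ⇒ b_2 = 12 − 12 − 0 = 0. So H_2 = 0.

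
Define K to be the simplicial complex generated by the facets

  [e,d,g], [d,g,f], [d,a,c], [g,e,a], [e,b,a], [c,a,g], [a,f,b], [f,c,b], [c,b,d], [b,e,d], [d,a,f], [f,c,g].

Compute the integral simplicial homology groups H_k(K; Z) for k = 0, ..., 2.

Fix the vertex order a < b < c < d < e < f < g and write every simplex with vertices in increasing order. Then dim K = 2 and the simplices of K are:

  0-simplices (7): a, b, c, d, e, f, g
  1-simplices (18): ab, ac, ad, ae, af, ag, bc, bd, be, bf, cd, cf, cg, de, df, dg, eg, fg
  2-simplices (12): abe, abf, acd, acg, adf, aeg, bcd, bcf, bde, cfg, deg, dfg

giving chain groups C_0 ≅ Z^7, C_1 ≅ Z^18, C_2 ≅ Z^12.

∂_1: C_1 → C_0 is given by ∂[p,q] = [q] − [p].
This gives a 7×18 integer matrix of rank 6; reducing to Smith normal form yields diagonal entries (1,1,1,1,1,1).

Boundary ∂_2: C_2 → C_1 sends each 2-simplex [p,q,r] to [q,r] − [p,r] + [p,q]. For instance
  ∂dfg = fg − dg + df,
  ∂deg = eg − dg + de.
As a 18×12 matrix over Z this has rank 12, with invariant factors (1,1,1,1,1,1,1,1,1,1,1,2).

From H_k ≅ ker(∂_k) / im(∂_{k+1}) we obtain:

  H_0: rank C_0 − rank ∂_1 = 7 − 6 = 1, and the invariant factors of ∂_1 are all 1, so H_0 ≅ Z.
  H_1: rank ker ∂_1 − rank ∂_2 = (18 − 6) − 12 = 0, and ∂_2 has invariant factor 2 > 1, so H_1 ≅ Z/2.
  H_2: rank ker ∂_2 − rank ∂_3 = (12 − 12) − 0 = 0, and there is no ∂_3, so H_2 ≅ 0.

As a check, the Euler characteristic is 7 − 18 + 12 = 1, which agrees with 1 − 0 + 0 = 1.
(K is a triangulation of the real projective plane RP^2.)

H_0 = Z,  H_1 = Z/2,  H_2 = 0.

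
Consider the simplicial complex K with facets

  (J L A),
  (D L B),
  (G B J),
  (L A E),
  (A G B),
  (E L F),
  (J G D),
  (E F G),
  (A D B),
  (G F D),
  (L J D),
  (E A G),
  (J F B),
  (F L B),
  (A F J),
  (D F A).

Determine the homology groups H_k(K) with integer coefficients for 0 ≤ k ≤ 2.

H_0 = Z,  H_1 = Z^2,  H_2 = Z.

Fix the vertex order A < B < D < E < F < G < J < L and write every simplex with vertices in increasing order. Then dim K = 2 and the simplices of K are:

  0-simplices (8): A, B, D, E, F, G, J, L
  1-simplices (24): AB, AD, AE, AF, AG, AJ, AL, BD, BF, BG, BJ, BL, DF, DG, DJ, DL, EF, EG, EL, FG, FJ, FL, GJ, JL
  2-simplices (16): ABD, ABG, ADF, AEG, AEL, AFJ, AJL, BDL, BFJ, BFL, BGJ, DFG, DGJ, DJL, EFG, EFL

giving chain groups C_0 ≅ Z^8, C_1 ≅ Z^24, C_2 ≅ Z^16.

Boundary ∂_1: C_1 → C_0 maps an edge to its endpoints' difference, ∂[p,q] = q − p.
The 8×24 boundary matrix has rank 7 and Smith normal form diag(1,1,1,1,1,1,1).

Boundary ∂_2: C_2 → C_1 maps a triangle to the signed sum of its edges. For instance
  ∂ABD = BD − AD + AB,
  ∂DFG = FG − DG + DF.
The 24×16 boundary matrix has rank 15 and Smith normal form diag(1,1,1,1,1,1,1,1,1,1,1,1,1,1,1).

From H_k ≅ ker(∂_k) / im(∂_{k+1}) we obtain:

  H_0: rank C_0 − rank ∂_1 = 8 − 7 = 1, and the invariant factors of ∂_1 are all 1, so H_0 = Z.
  H_1: rank ker ∂_1 − rank ∂_2 = (24 − 7) − 15 = 2, and the invariant factors of ∂_2 are all 1, so H_1 = Z^2.
  H_2: rank ker ∂_2 − rank ∂_3 = (16 − 15) − 0 = 1, and there is no ∂_3, so H_2 = Z.

(K is a triangulation of the torus T^2.)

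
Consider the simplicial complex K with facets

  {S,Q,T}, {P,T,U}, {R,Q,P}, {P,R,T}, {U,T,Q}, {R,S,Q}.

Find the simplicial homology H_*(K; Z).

Order the vertices as P < Q < R < S < T < U. Listing each simplex with vertices in this order, K has dimension 2 with simplices:

  0-simplices (6): P, Q, R, S, T, U
  1-simplices (12): PQ, PR, PT, PU, QR, QS, QT, QU, RS, RT, ST, TU
  2-simplices (6): PQR, PRT, PTU, QRS, QST, QTU

Hence C_0 ≅ Z^6, C_1 ≅ Z^12, C_2 ≅ Z^6.

The boundary map ∂_1: C_1 → C_0 is given by ∂[p,q] = [q] − [p].
This gives a 6×12 integer matrix of rank 5; reducing to Smith normal form yields diagonal entries (1,1,1,1,1).

The boundary map ∂_2: C_2 → C_1 maps a triangle to the signed sum of its edges. For instance
  ∂PQR = QR − PR + PQ,
  ∂QRS = RS − QS + QR.
This gives a 12×6 integer matrix of rank 6; reducing to Smith normal form yields diagonal entries (1,1,1,1,1,1).

Reading off H_k = ker ∂_k / im ∂_{k+1}:

  H_0: rank C_0 − rank ∂_1 = 6 − 5 = 1, and the invariant factors of ∂_1 are all 1, so H_0 = Z.
  H_1: rank ker ∂_1 − rank ∂_2 = (12 − 5) − 6 = 1, and the invariant factors of ∂_2 are all 1, so H_1 = Z.
  H_2: rank ker ∂_2 − rank ∂_3 = (6 − 6) − 0 = 0, and there is no ∂_3, so H_2 = 0.

As a check, the Euler characteristic is 6 − 12 + 6 = 0, which agrees with 1 − 1 + 0 = 0.
(K is a triangulation of the cylinder S^1 x I.)

H_0 ≅ Z,  H_1 ≅ Z,  H_2 = 0.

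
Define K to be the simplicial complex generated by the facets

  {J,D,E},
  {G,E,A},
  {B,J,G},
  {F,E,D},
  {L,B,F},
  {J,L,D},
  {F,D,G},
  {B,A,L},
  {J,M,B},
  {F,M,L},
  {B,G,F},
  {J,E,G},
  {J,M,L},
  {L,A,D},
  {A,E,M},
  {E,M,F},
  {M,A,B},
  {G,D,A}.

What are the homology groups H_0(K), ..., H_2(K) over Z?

We work with the vertex ordering A < B < D < E < F < G < J < L < M. The simplices of K, each written with vertices in increasing order, are:

  0-simplices (9): A, B, D, E, F, G, J, L, M
  1-simplices (27): AB, AD, AE, AG, AL, AM, BF, BG, BJ, BL, BM, DE, DF, DG, DJ, DL, EF, EG, EJ, EM, FG, FL, FM, GJ, JL, JM, LM
  2-simplices (18): ABL, ABM, ADG, ADL, AEG, AEM, BFG, BFL, BGJ, BJM, DEF, DEJ, DFG, DJL, EFM, EGJ, FLM, JLM

so the chain groups are C_0 ≅ Z^9, C_1 ≅ Z^27, C_2 ≅ Z^18.

∂_1: C_1 → C_0 is given by ∂[p,q] = [q] − [p].
The 9×27 boundary matrix has rank 8 and Smith normal form diag(1,1,1,1,1,1,1,1).

Boundary ∂_2: C_2 → C_1 maps a triangle to the signed sum of its edges. For instance
  ∂ADL = DL − AL + AD,
  ∂DFG = FG − DG + DF.
As a 27×18 matrix over Z this has rank 18, with invariant factors (1,1,1,1,1,1,1,1,1,1,1,1,1,1,1,1,1,2).

Computing H_k = (kernel of ∂_k) / (image of ∂_{k+1}):

  H_0: rank C_0 − rank ∂_1 = 9 − 8 = 1, and the invariant factors of ∂_1 are all 1, so H_0 ≅ Z.
  H_1: rank ker ∂_1 − rank ∂_2 = (27 − 8) − 18 = 1, and ∂_2 has invariant factor 2 > 1, so H_1 ≅ Z ⊕ Z/2.
  H_2: rank ker ∂_2 − rank ∂_3 = (18 − 18) − 0 = 0, and there is no ∂_3, so H_2 ≅ 0.

As a check, the Euler characteristic is 9 − 27 + 18 = 0, which agrees with 1 − 1 + 0 = 0.

H_0 ≅ Z,  H_1 ≅ Z ⊕ Z/2,  H_2 = 0.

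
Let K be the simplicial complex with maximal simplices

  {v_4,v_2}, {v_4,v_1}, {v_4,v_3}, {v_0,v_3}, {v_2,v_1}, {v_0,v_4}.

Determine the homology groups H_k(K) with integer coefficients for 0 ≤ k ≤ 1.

H_0 = Z,  H_1 = Z^2.

Fix the vertex order v_0 < v_1 < v_2 < v_3 < v_4 and write every simplex with vertices in increasing order. Then dim K = 1 and the simplices of K are:

  0-simplices (5): [v_0], [v_1], [v_2], [v_3], [v_4]
  1-simplices (6): [v_0,v_3], [v_0,v_4], [v_1,v_2], [v_1,v_4], [v_2,v_4], [v_3,v_4]

Hence C_0 ≅ Z^5, C_1 ≅ Z^6.

∂_1: C_1 → C_0 sends each edge [p,q] (with p < q) to q − p. For instance
  ∂[v_1,v_2] = [v_2] − [v_1].
The resulting 5×6 matrix has rank 4, and its Smith normal form has invariant factors (1,1,1,1).

Reading off H_k = ker ∂_k / im ∂_{k+1}:

  H_0: rank C_0 − rank ∂_1 = 5 − 4 = 1, and the invariant factors of ∂_1 are all 1, so H_0 ≅ Z.
  H_1: rank ker ∂_1 − rank ∂_2 = (6 − 4) − 0 = 2, and there is no ∂_2, so H_1 ≅ Z^2.

As a check, the Euler characteristic is 5 − 6 = -1, which agrees with 1 − 2 = -1.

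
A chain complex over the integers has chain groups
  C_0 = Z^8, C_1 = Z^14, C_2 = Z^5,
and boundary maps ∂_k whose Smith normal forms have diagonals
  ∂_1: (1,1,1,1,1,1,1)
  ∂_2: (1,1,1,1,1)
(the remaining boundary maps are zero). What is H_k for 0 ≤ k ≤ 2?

H_0 ≅ Z,  H_1 ≅ Z^2,  H_2 = 0.

H_0: b_0 = 8 − 0 − 7 = 1; torsion from ∂_1 factors > 1: none. So H_0 ≅ Z.
H_1: b_1 = 14 − 7 − 5 = 2; torsion from ∂_2 factors > 1: none. So H_1 ≅ Z^2.
H_2: b_2 = 5 − 5 − 0 = 0; torsion from ∂_3 factors > 1: none. So H_2 ≅ 0.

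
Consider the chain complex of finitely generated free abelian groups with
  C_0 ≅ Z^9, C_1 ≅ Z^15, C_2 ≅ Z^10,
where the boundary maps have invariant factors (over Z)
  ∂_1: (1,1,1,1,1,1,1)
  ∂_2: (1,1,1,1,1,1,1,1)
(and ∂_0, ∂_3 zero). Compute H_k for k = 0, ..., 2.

H_0: b_0 = 9 − 0 − 7 = 2; torsion from ∂_1 factors > 1: none. So H_0 = Z^2.
H_1: b_1 = 15 − 7 − 8 = 0; torsion from ∂_2 factors > 1: none. So H_1 = 0.
H_2: b_2 = 10 − 8 − 0 = 2; torsion from ∂_3 factors > 1: none. So H_2 = Z^2.

H_0 = Z^2,  H_1 = 0,  H_2 = Z^2.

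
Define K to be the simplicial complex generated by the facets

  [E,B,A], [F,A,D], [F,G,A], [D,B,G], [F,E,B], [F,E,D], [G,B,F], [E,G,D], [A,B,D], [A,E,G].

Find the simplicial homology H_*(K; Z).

H_0 ≅ Z,  H_1 ≅ Z/2,  H_2 = 0.

K has 6 vertices, 15 edges, 10 triangles.
rank ∂_0 = 0, rank ∂_1 = 5 ⇒ b_0 = 6 − 0 − 5 = 1; all invariant factors of ∂_1 are 1 so no torsion. So H_0 = Z.
rank ∂_1 = 5, rank ∂_2 = 10 ⇒ b_1 = 15 − 5 − 10 = 0; ∂_2 has invariant factor(s) [2] giving torsion. So H_1 = Z/2.
rank ∂_2 = 10, rank ∂_3 = 0 ⇒ b_2 = 10 − 10 − 0 = 0. So H_2 = 0.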